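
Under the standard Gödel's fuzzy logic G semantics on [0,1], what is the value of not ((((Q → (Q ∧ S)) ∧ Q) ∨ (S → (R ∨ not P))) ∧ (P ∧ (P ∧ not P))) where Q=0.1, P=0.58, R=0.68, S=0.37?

1.00

(Q ∧ S) = min(0.1, 0.37) = 0.1
(Q → (Q ∧ S)): 0.1 ≤ 0.1, so result = 1
((Q → (Q ∧ S)) ∧ Q) = min(1, 0.1) = 0.1
not P: Gödel ¬ of 0.58 = 0 (operand ≠ 0)
(R ∨ not P) = max(0.68, 0) = 0.68
(S → (R ∨ not P)): 0.37 ≤ 0.68, so result = 1
(((Q → (Q ∧ S)) ∧ Q) ∨ (S → (R ∨ not P))) = max(0.1, 1) = 1
not P: Gödel ¬ of 0.58 = 0 (operand ≠ 0)
(P ∧ not P) = min(0.58, 0) = 0
(P ∧ (P ∧ not P)) = min(0.58, 0) = 0
((((Q → (Q ∧ S)) ∧ Q) ∨ (S → (R ∨ not P))) ∧ (P ∧ (P ∧ not P))) = min(1, 0) = 0
not ((((Q → (Q ∧ S)) ∧ Q) ∨ (S → (R ∨ not P))) ∧ (P ∧ (P ∧ not P))): Gödel ¬ of 0 = 1 (operand is 0)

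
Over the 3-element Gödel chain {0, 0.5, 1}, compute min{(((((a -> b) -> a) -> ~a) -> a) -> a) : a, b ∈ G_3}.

The minimum is attained at a = 0.5, b = 0:
  (a -> b): 0.5 > 0, so result = 0
  ((a -> b) -> a): 0 ≤ 0.5, so result = 1
  ~a: Gödel ¬ of 0.5 = 0 (operand ≠ 0)
  (((a -> b) -> a) -> ~a): 1 > 0, so result = 0
  ((((a -> b) -> a) -> ~a) -> a): 0 ≤ 0.5, so result = 1
  (((((a -> b) -> a) -> ~a) -> a) -> a): 1 > 0.5, so result = 0.5
Checking all 9 assignments confirms none give a value below 0.50.

0.50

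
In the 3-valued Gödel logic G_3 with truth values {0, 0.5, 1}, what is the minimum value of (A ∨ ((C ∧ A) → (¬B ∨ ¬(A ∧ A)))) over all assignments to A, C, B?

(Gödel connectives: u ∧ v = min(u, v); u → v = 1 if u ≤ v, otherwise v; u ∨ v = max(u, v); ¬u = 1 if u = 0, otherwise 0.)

0.50

The minimum is attained at A = 0.5, C = 0.5, B = 0.5:
  (C ∧ A) = min(0.5, 0.5) = 0.5
  ¬B: Gödel ¬ of 0.5 = 0 (operand ≠ 0)
  (A ∧ A) = min(0.5, 0.5) = 0.5
  ¬(A ∧ A): Gödel ¬ of 0.5 = 0 (operand ≠ 0)
  (¬B ∨ ¬(A ∧ A)) = max(0, 0) = 0
  ((C ∧ A) → (¬B ∨ ¬(A ∧ A))): 0.5 > 0, so result = 0
  (A ∨ ((C ∧ A) → (¬B ∨ ¬(A ∧ A)))) = max(0.5, 0) = 0.5
Checking all 27 assignments confirms none give a value below 0.50.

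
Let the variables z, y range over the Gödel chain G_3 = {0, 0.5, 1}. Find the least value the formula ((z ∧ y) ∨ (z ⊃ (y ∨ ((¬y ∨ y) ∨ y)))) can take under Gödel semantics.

The minimum is attained at z = 1, y = 0.5:
  (z ∧ y) = min(1, 0.5) = 0.5
  ¬y: Gödel ¬ of 0.5 = 0 (operand ≠ 0)
  (¬y ∨ y) = max(0, 0.5) = 0.5
  ((¬y ∨ y) ∨ y) = max(0.5, 0.5) = 0.5
  (y ∨ ((¬y ∨ y) ∨ y)) = max(0.5, 0.5) = 0.5
  (z ⊃ (y ∨ ((¬y ∨ y) ∨ y))): 1 > 0.5, so result = 0.5
  ((z ∧ y) ∨ (z ⊃ (y ∨ ((¬y ∨ y) ∨ y)))) = max(0.5, 0.5) = 0.5
Checking all 9 assignments confirms none give a value below 0.50.

0.50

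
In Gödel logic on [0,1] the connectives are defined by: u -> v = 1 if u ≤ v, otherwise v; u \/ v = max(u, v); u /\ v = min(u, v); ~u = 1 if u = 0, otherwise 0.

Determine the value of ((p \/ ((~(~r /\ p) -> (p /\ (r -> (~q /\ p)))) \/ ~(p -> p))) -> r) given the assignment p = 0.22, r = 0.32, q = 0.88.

1.00

~r: Gödel ¬ of 0.32 = 0 (operand ≠ 0)
(~r /\ p) = min(0, 0.22) = 0
~(~r /\ p): Gödel ¬ of 0 = 1 (operand is 0)
~q: Gödel ¬ of 0.88 = 0 (operand ≠ 0)
(~q /\ p) = min(0, 0.22) = 0
(r -> (~q /\ p)): 0.32 > 0, so result = 0
(p /\ (r -> (~q /\ p))) = min(0.22, 0) = 0
(~(~r /\ p) -> (p /\ (r -> (~q /\ p)))): 1 > 0, so result = 0
(p -> p): 0.22 ≤ 0.22, so result = 1
~(p -> p): Gödel ¬ of 1 = 0 (operand ≠ 0)
((~(~r /\ p) -> (p /\ (r -> (~q /\ p)))) \/ ~(p -> p)) = max(0, 0) = 0
(p \/ ((~(~r /\ p) -> (p /\ (r -> (~q /\ p)))) \/ ~(p -> p))) = max(0.22, 0) = 0.22
((p \/ ((~(~r /\ p) -> (p /\ (r -> (~q /\ p)))) \/ ~(p -> p))) -> r): 0.22 ≤ 0.32, so result = 1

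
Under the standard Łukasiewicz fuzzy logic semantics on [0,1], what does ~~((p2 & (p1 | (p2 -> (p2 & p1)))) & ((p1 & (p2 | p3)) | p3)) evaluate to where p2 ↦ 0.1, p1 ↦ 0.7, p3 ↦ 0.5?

0.10

(p2 & p1) = min(0.1, 0.7) = 0.1
(p2 -> (p2 & p1)): min(1, 1 − 0.1 + 0.1) = 1
(p1 | (p2 -> (p2 & p1))) = max(0.7, 1) = 1
(p2 & (p1 | (p2 -> (p2 & p1)))) = min(0.1, 1) = 0.1
(p2 | p3) = max(0.1, 0.5) = 0.5
(p1 & (p2 | p3)) = min(0.7, 0.5) = 0.5
((p1 & (p2 | p3)) | p3) = max(0.5, 0.5) = 0.5
((p2 & (p1 | (p2 -> (p2 & p1)))) & ((p1 & (p2 | p3)) | p3)) = min(0.1, 0.5) = 0.1
~((p2 & (p1 | (p2 -> (p2 & p1)))) & ((p1 & (p2 | p3)) | p3)): Łukasiewicz ¬ gives 1 − 0.1 = 0.9
~~((p2 & (p1 | (p2 -> (p2 & p1)))) & ((p1 & (p2 | p3)) | p3)): Łukasiewicz ¬ gives 1 − 0.9 = 0.1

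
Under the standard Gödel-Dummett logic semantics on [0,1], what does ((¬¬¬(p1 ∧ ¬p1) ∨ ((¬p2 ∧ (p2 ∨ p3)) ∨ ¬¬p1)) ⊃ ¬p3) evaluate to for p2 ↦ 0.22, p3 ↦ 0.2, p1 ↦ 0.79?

0.00

¬p1: Gödel ¬ of 0.79 = 0 (operand ≠ 0)
(p1 ∧ ¬p1) = min(0.79, 0) = 0
¬(p1 ∧ ¬p1): Gödel ¬ of 0 = 1 (operand is 0)
¬¬(p1 ∧ ¬p1): Gödel ¬ of 1 = 0 (operand ≠ 0)
¬¬¬(p1 ∧ ¬p1): Gödel ¬ of 0 = 1 (operand is 0)
¬p2: Gödel ¬ of 0.22 = 0 (operand ≠ 0)
(p2 ∨ p3) = max(0.22, 0.2) = 0.22
(¬p2 ∧ (p2 ∨ p3)) = min(0, 0.22) = 0
¬p1: Gödel ¬ of 0.79 = 0 (operand ≠ 0)
¬¬p1: Gödel ¬ of 0 = 1 (operand is 0)
((¬p2 ∧ (p2 ∨ p3)) ∨ ¬¬p1) = max(0, 1) = 1
(¬¬¬(p1 ∧ ¬p1) ∨ ((¬p2 ∧ (p2 ∨ p3)) ∨ ¬¬p1)) = max(1, 1) = 1
¬p3: Gödel ¬ of 0.2 = 0 (operand ≠ 0)
((¬¬¬(p1 ∧ ¬p1) ∨ ((¬p2 ∧ (p2 ∨ p3)) ∨ ¬¬p1)) ⊃ ¬p3): 1 > 0, so result = 0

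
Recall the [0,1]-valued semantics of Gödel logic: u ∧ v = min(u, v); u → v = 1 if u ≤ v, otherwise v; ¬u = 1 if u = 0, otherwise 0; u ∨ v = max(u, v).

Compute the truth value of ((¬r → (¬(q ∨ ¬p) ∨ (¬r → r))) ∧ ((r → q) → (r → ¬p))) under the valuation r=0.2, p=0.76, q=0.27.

¬r: Gödel ¬ of 0.2 = 0 (operand ≠ 0)
¬p: Gödel ¬ of 0.76 = 0 (operand ≠ 0)
(q ∨ ¬p) = max(0.27, 0) = 0.27
¬(q ∨ ¬p): Gödel ¬ of 0.27 = 0 (operand ≠ 0)
¬r: Gödel ¬ of 0.2 = 0 (operand ≠ 0)
(¬r → r): 0 ≤ 0.2, so result = 1
(¬(q ∨ ¬p) ∨ (¬r → r)) = max(0, 1) = 1
(¬r → (¬(q ∨ ¬p) ∨ (¬r → r))): 0 ≤ 1, so result = 1
(r → q): 0.2 ≤ 0.27, so result = 1
¬p: Gödel ¬ of 0.76 = 0 (operand ≠ 0)
(r → ¬p): 0.2 > 0, so result = 0
((r → q) → (r → ¬p)): 1 > 0, so result = 0
((¬r → (¬(q ∨ ¬p) ∨ (¬r → r))) ∧ ((r → q) → (r → ¬p))) = min(1, 0) = 0

0.00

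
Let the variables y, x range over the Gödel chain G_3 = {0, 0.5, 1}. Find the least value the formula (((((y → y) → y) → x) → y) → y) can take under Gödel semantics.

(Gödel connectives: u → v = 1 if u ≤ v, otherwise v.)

0.50

The minimum is attained at y = 0.5, x = 0:
  (y → y): 0.5 ≤ 0.5, so result = 1
  ((y → y) → y): 1 > 0.5, so result = 0.5
  (((y → y) → y) → x): 0.5 > 0, so result = 0
  ((((y → y) → y) → x) → y): 0 ≤ 0.5, so result = 1
  (((((y → y) → y) → x) → y) → y): 1 > 0.5, so result = 0.5
Checking all 9 assignments confirms none give a value below 0.50.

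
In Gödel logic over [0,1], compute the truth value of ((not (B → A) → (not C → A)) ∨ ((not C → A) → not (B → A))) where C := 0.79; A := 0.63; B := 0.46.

(B → A): 0.46 ≤ 0.63, so result = 1
not (B → A): Gödel ¬ of 1 = 0 (operand ≠ 0)
not C: Gödel ¬ of 0.79 = 0 (operand ≠ 0)
(not C → A): 0 ≤ 0.63, so result = 1
(not (B → A) → (not C → A)): 0 ≤ 1, so result = 1
not C: Gödel ¬ of 0.79 = 0 (operand ≠ 0)
(not C → A): 0 ≤ 0.63, so result = 1
(B → A): 0.46 ≤ 0.63, so result = 1
not (B → A): Gödel ¬ of 1 = 0 (operand ≠ 0)
((not C → A) → not (B → A)): 1 > 0, so result = 0
((not (B → A) → (not C → A)) ∨ ((not C → A) → not (B → A))) = max(1, 0) = 1

1.00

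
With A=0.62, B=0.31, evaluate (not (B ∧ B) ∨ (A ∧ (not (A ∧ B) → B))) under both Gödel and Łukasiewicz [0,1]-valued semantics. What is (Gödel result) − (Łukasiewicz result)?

-0.07

Gödel evaluation:
  (B ∧ B) = min(0.31, 0.31) = 0.31
  not (B ∧ B): Gödel ¬ of 0.31 = 0 (operand ≠ 0)
  (A ∧ B) = min(0.62, 0.31) = 0.31
  not (A ∧ B): Gödel ¬ of 0.31 = 0 (operand ≠ 0)
  (not (A ∧ B) → B): 0 ≤ 0.31, so result = 1
  (A ∧ (not (A ∧ B) → B)) = min(0.62, 1) = 0.62
  (not (B ∧ B) ∨ (A ∧ (not (A ∧ B) → B))) = max(0, 0.62) = 0.62
  Gödel value = 0.62
Łukasiewicz evaluation:
  (B ∧ B) = min(0.31, 0.31) = 0.31
  not (B ∧ B): Łukasiewicz ¬ gives 1 − 0.31 = 0.69
  (A ∧ B) = min(0.62, 0.31) = 0.31
  not (A ∧ B): Łukasiewicz ¬ gives 1 − 0.31 = 0.69
  (not (A ∧ B) → B): min(1, 1 − 0.69 + 0.31) = 0.62
  (A ∧ (not (A ∧ B) → B)) = min(0.62, 0.62) = 0.62
  (not (B ∧ B) ∨ (A ∧ (not (A ∧ B) → B))) = max(0.69, 0.62) = 0.69
  Łukasiewicz value = 0.69
Difference: 0.62 − 0.69 = -0.07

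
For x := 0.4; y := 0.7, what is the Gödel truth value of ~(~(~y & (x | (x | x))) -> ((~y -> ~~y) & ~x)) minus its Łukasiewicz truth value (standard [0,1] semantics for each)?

Gödel evaluation:
  ~y: Gödel ¬ of 0.7 = 0 (operand ≠ 0)
  (x | x) = max(0.4, 0.4) = 0.4
  (x | (x | x)) = max(0.4, 0.4) = 0.4
  (~y & (x | (x | x))) = min(0, 0.4) = 0
  ~(~y & (x | (x | x))): Gödel ¬ of 0 = 1 (operand is 0)
  ~y: Gödel ¬ of 0.7 = 0 (operand ≠ 0)
  ~y: Gödel ¬ of 0.7 = 0 (operand ≠ 0)
  ~~y: Gödel ¬ of 0 = 1 (operand is 0)
  (~y -> ~~y): 0 ≤ 1, so result = 1
  ~x: Gödel ¬ of 0.4 = 0 (operand ≠ 0)
  ((~y -> ~~y) & ~x) = min(1, 0) = 0
  (~(~y & (x | (x | x))) -> ((~y -> ~~y) & ~x)): 1 > 0, so result = 0
  ~(~(~y & (x | (x | x))) -> ((~y -> ~~y) & ~x)): Gödel ¬ of 0 = 1 (operand is 0)
  Gödel value = 1
Łukasiewicz evaluation:
  ~y: Łukasiewicz ¬ gives 1 − 0.7 = 0.3
  (x | x) = max(0.4, 0.4) = 0.4
  (x | (x | x)) = max(0.4, 0.4) = 0.4
  (~y & (x | (x | x))) = min(0.3, 0.4) = 0.3
  ~(~y & (x | (x | x))): Łukasiewicz ¬ gives 1 − 0.3 = 0.7
  ~y: Łukasiewicz ¬ gives 1 − 0.7 = 0.3
  ~y: Łukasiewicz ¬ gives 1 − 0.7 = 0.3
  ~~y: Łukasiewicz ¬ gives 1 − 0.3 = 0.7
  (~y -> ~~y): min(1, 1 − 0.3 + 0.7) = 1
  ~x: Łukasiewicz ¬ gives 1 − 0.4 = 0.6
  ((~y -> ~~y) & ~x) = min(1, 0.6) = 0.6
  (~(~y & (x | (x | x))) -> ((~y -> ~~y) & ~x)): min(1, 1 − 0.7 + 0.6) = 0.9
  ~(~(~y & (x | (x | x))) -> ((~y -> ~~y) & ~x)): Łukasiewicz ¬ gives 1 − 0.9 = 0.1
  Łukasiewicz value = 0.1
Difference: 1 − 0.1 = 0.90

0.90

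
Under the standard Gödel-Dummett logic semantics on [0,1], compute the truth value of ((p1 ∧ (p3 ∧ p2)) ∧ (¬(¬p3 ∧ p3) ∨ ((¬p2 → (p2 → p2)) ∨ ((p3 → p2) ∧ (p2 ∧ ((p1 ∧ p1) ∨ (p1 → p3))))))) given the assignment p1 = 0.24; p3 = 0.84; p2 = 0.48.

(p3 ∧ p2) = min(0.84, 0.48) = 0.48
(p1 ∧ (p3 ∧ p2)) = min(0.24, 0.48) = 0.24
¬p3: Gödel ¬ of 0.84 = 0 (operand ≠ 0)
(¬p3 ∧ p3) = min(0, 0.84) = 0
¬(¬p3 ∧ p3): Gödel ¬ of 0 = 1 (operand is 0)
¬p2: Gödel ¬ of 0.48 = 0 (operand ≠ 0)
(p2 → p2): 0.48 ≤ 0.48, so result = 1
(¬p2 → (p2 → p2)): 0 ≤ 1, so result = 1
(p3 → p2): 0.84 > 0.48, so result = 0.48
(p1 ∧ p1) = min(0.24, 0.24) = 0.24
(p1 → p3): 0.24 ≤ 0.84, so result = 1
((p1 ∧ p1) ∨ (p1 → p3)) = max(0.24, 1) = 1
(p2 ∧ ((p1 ∧ p1) ∨ (p1 → p3))) = min(0.48, 1) = 0.48
((p3 → p2) ∧ (p2 ∧ ((p1 ∧ p1) ∨ (p1 → p3)))) = min(0.48, 0.48) = 0.48
((¬p2 → (p2 → p2)) ∨ ((p3 → p2) ∧ (p2 ∧ ((p1 ∧ p1) ∨ (p1 → p3))))) = max(1, 0.48) = 1
(¬(¬p3 ∧ p3) ∨ ((¬p2 → (p2 → p2)) ∨ ((p3 → p2) ∧ (p2 ∧ ((p1 ∧ p1) ∨ (p1 → p3)))))) = max(1, 1) = 1
((p1 ∧ (p3 ∧ p2)) ∧ (¬(¬p3 ∧ p3) ∨ ((¬p2 → (p2 → p2)) ∨ ((p3 → p2) ∧ (p2 ∧ ((p1 ∧ p1) ∨ (p1 → p3))))))) = min(0.24, 1) = 0.24

0.24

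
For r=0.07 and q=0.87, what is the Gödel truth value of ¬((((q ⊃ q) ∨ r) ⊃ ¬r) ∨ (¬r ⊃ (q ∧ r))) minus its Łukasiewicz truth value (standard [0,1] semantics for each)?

Gödel evaluation:
  (q ⊃ q): 0.87 ≤ 0.87, so result = 1
  ((q ⊃ q) ∨ r) = max(1, 0.07) = 1
  ¬r: Gödel ¬ of 0.07 = 0 (operand ≠ 0)
  (((q ⊃ q) ∨ r) ⊃ ¬r): 1 > 0, so result = 0
  ¬r: Gödel ¬ of 0.07 = 0 (operand ≠ 0)
  (q ∧ r) = min(0.87, 0.07) = 0.07
  (¬r ⊃ (q ∧ r)): 0 ≤ 0.07, so result = 1
  ((((q ⊃ q) ∨ r) ⊃ ¬r) ∨ (¬r ⊃ (q ∧ r))) = max(0, 1) = 1
  ¬((((q ⊃ q) ∨ r) ⊃ ¬r) ∨ (¬r ⊃ (q ∧ r))): Gödel ¬ of 1 = 0 (operand ≠ 0)
  Gödel value = 0
Łukasiewicz evaluation:
  (q ⊃ q): min(1, 1 − 0.87 + 0.87) = 1
  ((q ⊃ q) ∨ r) = max(1, 0.07) = 1
  ¬r: Łukasiewicz ¬ gives 1 − 0.07 = 0.93
  (((q ⊃ q) ∨ r) ⊃ ¬r): min(1, 1 − 1 + 0.93) = 0.93
  ¬r: Łukasiewicz ¬ gives 1 − 0.07 = 0.93
  (q ∧ r) = min(0.87, 0.07) = 0.07
  (¬r ⊃ (q ∧ r)): min(1, 1 − 0.93 + 0.07) = 0.14
  ((((q ⊃ q) ∨ r) ⊃ ¬r) ∨ (¬r ⊃ (q ∧ r))) = max(0.93, 0.14) = 0.93
  ¬((((q ⊃ q) ∨ r) ⊃ ¬r) ∨ (¬r ⊃ (q ∧ r))): Łukasiewicz ¬ gives 1 − 0.93 = 0.07
  Łukasiewicz value = 0.07
Difference: 0 − 0.07 = -0.07

-0.07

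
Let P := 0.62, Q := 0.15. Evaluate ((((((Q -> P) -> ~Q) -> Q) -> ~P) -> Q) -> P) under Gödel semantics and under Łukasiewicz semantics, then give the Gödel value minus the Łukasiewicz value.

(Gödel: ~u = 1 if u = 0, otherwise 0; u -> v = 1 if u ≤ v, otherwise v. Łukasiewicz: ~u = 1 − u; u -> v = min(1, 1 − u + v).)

-0.38

Gödel evaluation:
  (Q -> P): 0.15 ≤ 0.62, so result = 1
  ~Q: Gödel ¬ of 0.15 = 0 (operand ≠ 0)
  ((Q -> P) -> ~Q): 1 > 0, so result = 0
  (((Q -> P) -> ~Q) -> Q): 0 ≤ 0.15, so result = 1
  ~P: Gödel ¬ of 0.62 = 0 (operand ≠ 0)
  ((((Q -> P) -> ~Q) -> Q) -> ~P): 1 > 0, so result = 0
  (((((Q -> P) -> ~Q) -> Q) -> ~P) -> Q): 0 ≤ 0.15, so result = 1
  ((((((Q -> P) -> ~Q) -> Q) -> ~P) -> Q) -> P): 1 > 0.62, so result = 0.62
  Gödel value = 0.62
Łukasiewicz evaluation:
  (Q -> P): min(1, 1 − 0.15 + 0.62) = 1
  ~Q: Łukasiewicz ¬ gives 1 − 0.15 = 0.85
  ((Q -> P) -> ~Q): min(1, 1 − 1 + 0.85) = 0.85
  (((Q -> P) -> ~Q) -> Q): min(1, 1 − 0.85 + 0.15) = 0.3
  ~P: Łukasiewicz ¬ gives 1 − 0.62 = 0.38
  ((((Q -> P) -> ~Q) -> Q) -> ~P): min(1, 1 − 0.3 + 0.38) = 1
  (((((Q -> P) -> ~Q) -> Q) -> ~P) -> Q): min(1, 1 − 1 + 0.15) = 0.15
  ((((((Q -> P) -> ~Q) -> Q) -> ~P) -> Q) -> P): min(1, 1 − 0.15 + 0.62) = 1
  Łukasiewicz value = 1
Difference: 0.62 − 1 = -0.38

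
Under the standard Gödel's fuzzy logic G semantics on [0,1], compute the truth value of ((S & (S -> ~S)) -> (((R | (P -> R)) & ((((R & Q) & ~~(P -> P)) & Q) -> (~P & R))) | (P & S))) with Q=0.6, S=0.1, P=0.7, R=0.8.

1.00

~S: Gödel ¬ of 0.1 = 0 (operand ≠ 0)
(S -> ~S): 0.1 > 0, so result = 0
(S & (S -> ~S)) = min(0.1, 0) = 0
(P -> R): 0.7 ≤ 0.8, so result = 1
(R | (P -> R)) = max(0.8, 1) = 1
(R & Q) = min(0.8, 0.6) = 0.6
(P -> P): 0.7 ≤ 0.7, so result = 1
~(P -> P): Gödel ¬ of 1 = 0 (operand ≠ 0)
~~(P -> P): Gödel ¬ of 0 = 1 (operand is 0)
((R & Q) & ~~(P -> P)) = min(0.6, 1) = 0.6
(((R & Q) & ~~(P -> P)) & Q) = min(0.6, 0.6) = 0.6
~P: Gödel ¬ of 0.7 = 0 (operand ≠ 0)
(~P & R) = min(0, 0.8) = 0
((((R & Q) & ~~(P -> P)) & Q) -> (~P & R)): 0.6 > 0, so result = 0
((R | (P -> R)) & ((((R & Q) & ~~(P -> P)) & Q) -> (~P & R))) = min(1, 0) = 0
(P & S) = min(0.7, 0.1) = 0.1
(((R | (P -> R)) & ((((R & Q) & ~~(P -> P)) & Q) -> (~P & R))) | (P & S)) = max(0, 0.1) = 0.1
((S & (S -> ~S)) -> (((R | (P -> R)) & ((((R & Q) & ~~(P -> P)) & Q) -> (~P & R))) | (P & S))): 0 ≤ 0.1, so result = 1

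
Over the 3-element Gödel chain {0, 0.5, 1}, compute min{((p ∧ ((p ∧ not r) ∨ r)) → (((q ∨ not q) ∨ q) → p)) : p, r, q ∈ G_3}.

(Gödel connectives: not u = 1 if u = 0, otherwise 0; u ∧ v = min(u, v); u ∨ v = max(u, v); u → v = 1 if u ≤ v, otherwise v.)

Every assignment gives 1. For instance at p = 0, r = 0, q = 0:
  not r: Gödel ¬ of 0 = 1 (operand is 0)
  (p ∧ not r) = min(0, 1) = 0
  ((p ∧ not r) ∨ r) = max(0, 0) = 0
  (p ∧ ((p ∧ not r) ∨ r)) = min(0, 0) = 0
  not q: Gödel ¬ of 0 = 1 (operand is 0)
  (q ∨ not q) = max(0, 1) = 1
  ((q ∨ not q) ∨ q) = max(1, 0) = 1
  (((q ∨ not q) ∨ q) → p): 1 > 0, so result = 0
  ((p ∧ ((p ∧ not r) ∨ r)) → (((q ∨ not q) ∨ q) → p)): 0 ≤ 0, so result = 1
All 27 assignments give value 1 — the formula is a G_3-tautology.

1.00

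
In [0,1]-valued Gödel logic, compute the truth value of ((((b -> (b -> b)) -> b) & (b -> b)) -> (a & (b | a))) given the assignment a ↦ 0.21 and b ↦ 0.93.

(b -> b): 0.93 ≤ 0.93, so result = 1
(b -> (b -> b)): 0.93 ≤ 1, so result = 1
((b -> (b -> b)) -> b): 1 > 0.93, so result = 0.93
(b -> b): 0.93 ≤ 0.93, so result = 1
(((b -> (b -> b)) -> b) & (b -> b)) = min(0.93, 1) = 0.93
(b | a) = max(0.93, 0.21) = 0.93
(a & (b | a)) = min(0.21, 0.93) = 0.21
((((b -> (b -> b)) -> b) & (b -> b)) -> (a & (b | a))): 0.93 > 0.21, so result = 0.21

0.21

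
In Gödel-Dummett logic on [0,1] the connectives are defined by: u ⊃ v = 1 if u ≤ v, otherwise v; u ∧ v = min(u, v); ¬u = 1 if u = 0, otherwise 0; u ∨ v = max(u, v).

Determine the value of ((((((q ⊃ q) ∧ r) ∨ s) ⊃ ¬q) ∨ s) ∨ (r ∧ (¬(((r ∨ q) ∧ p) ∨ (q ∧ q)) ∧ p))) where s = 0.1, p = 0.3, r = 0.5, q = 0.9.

0.10

(q ⊃ q): 0.9 ≤ 0.9, so result = 1
((q ⊃ q) ∧ r) = min(1, 0.5) = 0.5
(((q ⊃ q) ∧ r) ∨ s) = max(0.5, 0.1) = 0.5
¬q: Gödel ¬ of 0.9 = 0 (operand ≠ 0)
((((q ⊃ q) ∧ r) ∨ s) ⊃ ¬q): 0.5 > 0, so result = 0
(((((q ⊃ q) ∧ r) ∨ s) ⊃ ¬q) ∨ s) = max(0, 0.1) = 0.1
(r ∨ q) = max(0.5, 0.9) = 0.9
((r ∨ q) ∧ p) = min(0.9, 0.3) = 0.3
(q ∧ q) = min(0.9, 0.9) = 0.9
(((r ∨ q) ∧ p) ∨ (q ∧ q)) = max(0.3, 0.9) = 0.9
¬(((r ∨ q) ∧ p) ∨ (q ∧ q)): Gödel ¬ of 0.9 = 0 (operand ≠ 0)
(¬(((r ∨ q) ∧ p) ∨ (q ∧ q)) ∧ p) = min(0, 0.3) = 0
(r ∧ (¬(((r ∨ q) ∧ p) ∨ (q ∧ q)) ∧ p)) = min(0.5, 0) = 0
((((((q ⊃ q) ∧ r) ∨ s) ⊃ ¬q) ∨ s) ∨ (r ∧ (¬(((r ∨ q) ∧ p) ∨ (q ∧ q)) ∧ p))) = max(0.1, 0) = 0.1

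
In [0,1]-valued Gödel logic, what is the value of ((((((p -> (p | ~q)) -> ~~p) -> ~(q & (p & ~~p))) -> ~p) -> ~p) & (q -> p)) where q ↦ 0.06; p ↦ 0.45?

0.00

~q: Gödel ¬ of 0.06 = 0 (operand ≠ 0)
(p | ~q) = max(0.45, 0) = 0.45
(p -> (p | ~q)): 0.45 ≤ 0.45, so result = 1
~p: Gödel ¬ of 0.45 = 0 (operand ≠ 0)
~~p: Gödel ¬ of 0 = 1 (operand is 0)
((p -> (p | ~q)) -> ~~p): 1 ≤ 1, so result = 1
~p: Gödel ¬ of 0.45 = 0 (operand ≠ 0)
~~p: Gödel ¬ of 0 = 1 (operand is 0)
(p & ~~p) = min(0.45, 1) = 0.45
(q & (p & ~~p)) = min(0.06, 0.45) = 0.06
~(q & (p & ~~p)): Gödel ¬ of 0.06 = 0 (operand ≠ 0)
(((p -> (p | ~q)) -> ~~p) -> ~(q & (p & ~~p))): 1 > 0, so result = 0
~p: Gödel ¬ of 0.45 = 0 (operand ≠ 0)
((((p -> (p | ~q)) -> ~~p) -> ~(q & (p & ~~p))) -> ~p): 0 ≤ 0, so result = 1
~p: Gödel ¬ of 0.45 = 0 (operand ≠ 0)
(((((p -> (p | ~q)) -> ~~p) -> ~(q & (p & ~~p))) -> ~p) -> ~p): 1 > 0, so result = 0
(q -> p): 0.06 ≤ 0.45, so result = 1
((((((p -> (p | ~q)) -> ~~p) -> ~(q & (p & ~~p))) -> ~p) -> ~p) & (q -> p)) = min(0, 1) = 0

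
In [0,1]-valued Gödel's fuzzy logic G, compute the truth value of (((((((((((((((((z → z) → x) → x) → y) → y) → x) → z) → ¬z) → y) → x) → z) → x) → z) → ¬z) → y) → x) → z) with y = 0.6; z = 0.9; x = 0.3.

(z → z): 0.9 ≤ 0.9, so result = 1
((z → z) → x): 1 > 0.3, so result = 0.3
(((z → z) → x) → x): 0.3 ≤ 0.3, so result = 1
((((z → z) → x) → x) → y): 1 > 0.6, so result = 0.6
(((((z → z) → x) → x) → y) → y): 0.6 ≤ 0.6, so result = 1
((((((z → z) → x) → x) → y) → y) → x): 1 > 0.3, so result = 0.3
(((((((z → z) → x) → x) → y) → y) → x) → z): 0.3 ≤ 0.9, so result = 1
¬z: Gödel ¬ of 0.9 = 0 (operand ≠ 0)
((((((((z → z) → x) → x) → y) → y) → x) → z) → ¬z): 1 > 0, so result = 0
(((((((((z → z) → x) → x) → y) → y) → x) → z) → ¬z) → y): 0 ≤ 0.6, so result = 1
((((((((((z → z) → x) → x) → y) → y) → x) → z) → ¬z) → y) → x): 1 > 0.3, so result = 0.3
(((((((((((z → z) → x) → x) → y) → y) → x) → z) → ¬z) → y) → x) → z): 0.3 ≤ 0.9, so result = 1
((((((((((((z → z) → x) → x) → y) → y) → x) → z) → ¬z) → y) → x) → z) → x): 1 > 0.3, so result = 0.3
(((((((((((((z → z) → x) → x) → y) → y) → x) → z) → ¬z) → y) → x) → z) → x) → z): 0.3 ≤ 0.9, so result = 1
¬z: Gödel ¬ of 0.9 = 0 (operand ≠ 0)
((((((((((((((z → z) → x) → x) → y) → y) → x) → z) → ¬z) → y) → x) → z) → x) → z) → ¬z): 1 > 0, so result = 0
(((((((((((((((z → z) → x) → x) → y) → y) → x) → z) → ¬z) → y) → x) → z) → x) → z) → ¬z) → y): 0 ≤ 0.6, so result = 1
((((((((((((((((z → z) → x) → x) → y) → y) → x) → z) → ¬z) → y) → x) → z) → x) → z) → ¬z) → y) → x): 1 > 0.3, so result = 0.3
(((((((((((((((((z → z) → x) → x) → y) → y) → x) → z) → ¬z) → y) → x) → z) → x) → z) → ¬z) → y) → x) → z): 0.3 ≤ 0.9, so result = 1

1.00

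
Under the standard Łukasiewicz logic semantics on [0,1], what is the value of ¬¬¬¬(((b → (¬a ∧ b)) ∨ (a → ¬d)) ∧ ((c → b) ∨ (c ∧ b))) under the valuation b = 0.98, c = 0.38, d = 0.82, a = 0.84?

0.34

¬a: Łukasiewicz ¬ gives 1 − 0.84 = 0.16
(¬a ∧ b) = min(0.16, 0.98) = 0.16
(b → (¬a ∧ b)): min(1, 1 − 0.98 + 0.16) = 0.18
¬d: Łukasiewicz ¬ gives 1 − 0.82 = 0.18
(a → ¬d): min(1, 1 − 0.84 + 0.18) = 0.34
((b → (¬a ∧ b)) ∨ (a → ¬d)) = max(0.18, 0.34) = 0.34
(c → b): min(1, 1 − 0.38 + 0.98) = 1
(c ∧ b) = min(0.38, 0.98) = 0.38
((c → b) ∨ (c ∧ b)) = max(1, 0.38) = 1
(((b → (¬a ∧ b)) ∨ (a → ¬d)) ∧ ((c → b) ∨ (c ∧ b))) = min(0.34, 1) = 0.34
¬(((b → (¬a ∧ b)) ∨ (a → ¬d)) ∧ ((c → b) ∨ (c ∧ b))): Łukasiewicz ¬ gives 1 − 0.34 = 0.66
¬¬(((b → (¬a ∧ b)) ∨ (a → ¬d)) ∧ ((c → b) ∨ (c ∧ b))): Łukasiewicz ¬ gives 1 − 0.66 = 0.34
¬¬¬(((b → (¬a ∧ b)) ∨ (a → ¬d)) ∧ ((c → b) ∨ (c ∧ b))): Łukasiewicz ¬ gives 1 − 0.34 = 0.66
¬¬¬¬(((b → (¬a ∧ b)) ∨ (a → ¬d)) ∧ ((c → b) ∨ (c ∧ b))): Łukasiewicz ¬ gives 1 − 0.66 = 0.34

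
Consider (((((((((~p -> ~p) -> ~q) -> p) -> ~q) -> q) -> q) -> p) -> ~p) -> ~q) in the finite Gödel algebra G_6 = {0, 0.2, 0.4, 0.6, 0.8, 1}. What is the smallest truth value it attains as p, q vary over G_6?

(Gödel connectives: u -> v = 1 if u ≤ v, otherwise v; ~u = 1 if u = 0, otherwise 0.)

The minimum is attained at p = 0, q = 0.2:
  ~p: Gödel ¬ of 0 = 1 (operand is 0)
  ~p: Gödel ¬ of 0 = 1 (operand is 0)
  (~p -> ~p): 1 ≤ 1, so result = 1
  ~q: Gödel ¬ of 0.2 = 0 (operand ≠ 0)
  ((~p -> ~p) -> ~q): 1 > 0, so result = 0
  (((~p -> ~p) -> ~q) -> p): 0 ≤ 0, so result = 1
  ~q: Gödel ¬ of 0.2 = 0 (operand ≠ 0)
  ((((~p -> ~p) -> ~q) -> p) -> ~q): 1 > 0, so result = 0
  (((((~p -> ~p) -> ~q) -> p) -> ~q) -> q): 0 ≤ 0.2, so result = 1
  ((((((~p -> ~p) -> ~q) -> p) -> ~q) -> q) -> q): 1 > 0.2, so result = 0.2
  (((((((~p -> ~p) -> ~q) -> p) -> ~q) -> q) -> q) -> p): 0.2 > 0, so result = 0
  ~p: Gödel ¬ of 0 = 1 (operand is 0)
  ((((((((~p -> ~p) -> ~q) -> p) -> ~q) -> q) -> q) -> p) -> ~p): 0 ≤ 1, so result = 1
  ~q: Gödel ¬ of 0.2 = 0 (operand ≠ 0)
  (((((((((~p -> ~p) -> ~q) -> p) -> ~q) -> q) -> q) -> p) -> ~p) -> ~q): 1 > 0, so result = 0
Checking all 36 assignments confirms none give a value below 0.00.

0.00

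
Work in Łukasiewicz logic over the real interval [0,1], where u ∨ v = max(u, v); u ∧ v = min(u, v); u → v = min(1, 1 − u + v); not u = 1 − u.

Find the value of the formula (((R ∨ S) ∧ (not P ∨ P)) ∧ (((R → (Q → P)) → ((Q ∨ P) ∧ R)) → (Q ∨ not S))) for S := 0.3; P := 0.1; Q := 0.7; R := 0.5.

(R ∨ S) = max(0.5, 0.3) = 0.5
not P: Łukasiewicz ¬ gives 1 − 0.1 = 0.9
(not P ∨ P) = max(0.9, 0.1) = 0.9
((R ∨ S) ∧ (not P ∨ P)) = min(0.5, 0.9) = 0.5
(Q → P): min(1, 1 − 0.7 + 0.1) = 0.4
(R → (Q → P)): min(1, 1 − 0.5 + 0.4) = 0.9
(Q ∨ P) = max(0.7, 0.1) = 0.7
((Q ∨ P) ∧ R) = min(0.7, 0.5) = 0.5
((R → (Q → P)) → ((Q ∨ P) ∧ R)): min(1, 1 − 0.9 + 0.5) = 0.6
not S: Łukasiewicz ¬ gives 1 − 0.3 = 0.7
(Q ∨ not S) = max(0.7, 0.7) = 0.7
(((R → (Q → P)) → ((Q ∨ P) ∧ R)) → (Q ∨ not S)): min(1, 1 − 0.6 + 0.7) = 1
(((R ∨ S) ∧ (not P ∨ P)) ∧ (((R → (Q → P)) → ((Q ∨ P) ∧ R)) → (Q ∨ not S))) = min(0.5, 1) = 0.5

0.50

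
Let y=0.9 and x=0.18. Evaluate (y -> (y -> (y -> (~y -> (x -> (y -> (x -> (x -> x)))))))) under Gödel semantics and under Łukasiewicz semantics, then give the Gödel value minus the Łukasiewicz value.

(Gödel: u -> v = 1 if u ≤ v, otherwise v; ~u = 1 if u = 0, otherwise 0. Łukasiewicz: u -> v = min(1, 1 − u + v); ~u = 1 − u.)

0.00

Gödel evaluation:
  ~y: Gödel ¬ of 0.9 = 0 (operand ≠ 0)
  (x -> x): 0.18 ≤ 0.18, so result = 1
  (x -> (x -> x)): 0.18 ≤ 1, so result = 1
  (y -> (x -> (x -> x))): 0.9 ≤ 1, so result = 1
  (x -> (y -> (x -> (x -> x)))): 0.18 ≤ 1, so result = 1
  (~y -> (x -> (y -> (x -> (x -> x))))): 0 ≤ 1, so result = 1
  (y -> (~y -> (x -> (y -> (x -> (x -> x)))))): 0.9 ≤ 1, so result = 1
  (y -> (y -> (~y -> (x -> (y -> (x -> (x -> x))))))): 0.9 ≤ 1, so result = 1
  (y -> (y -> (y -> (~y -> (x -> (y -> (x -> (x -> x)))))))): 0.9 ≤ 1, so result = 1
  Gödel value = 1
Łukasiewicz evaluation:
  ~y: Łukasiewicz ¬ gives 1 − 0.9 = 0.1
  (x -> x): min(1, 1 − 0.18 + 0.18) = 1
  (x -> (x -> x)): min(1, 1 − 0.18 + 1) = 1
  (y -> (x -> (x -> x))): min(1, 1 − 0.9 + 1) = 1
  (x -> (y -> (x -> (x -> x)))): min(1, 1 − 0.18 + 1) = 1
  (~y -> (x -> (y -> (x -> (x -> x))))): min(1, 1 − 0.1 + 1) = 1
  (y -> (~y -> (x -> (y -> (x -> (x -> x)))))): min(1, 1 − 0.9 + 1) = 1
  (y -> (y -> (~y -> (x -> (y -> (x -> (x -> x))))))): min(1, 1 − 0.9 + 1) = 1
  (y -> (y -> (y -> (~y -> (x -> (y -> (x -> (x -> x)))))))): min(1, 1 − 0.9 + 1) = 1
  Łukasiewicz value = 1
Difference: 1 − 1 = 0.00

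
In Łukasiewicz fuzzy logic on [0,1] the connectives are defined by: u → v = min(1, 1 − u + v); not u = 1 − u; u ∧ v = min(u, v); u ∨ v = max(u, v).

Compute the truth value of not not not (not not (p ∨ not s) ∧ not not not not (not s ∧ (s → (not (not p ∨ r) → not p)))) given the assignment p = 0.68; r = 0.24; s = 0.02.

0.02

not s: Łukasiewicz ¬ gives 1 − 0.02 = 0.98
(p ∨ not s) = max(0.68, 0.98) = 0.98
not (p ∨ not s): Łukasiewicz ¬ gives 1 − 0.98 = 0.02
not not (p ∨ not s): Łukasiewicz ¬ gives 1 − 0.02 = 0.98
not s: Łukasiewicz ¬ gives 1 − 0.02 = 0.98
not p: Łukasiewicz ¬ gives 1 − 0.68 = 0.32
(not p ∨ r) = max(0.32, 0.24) = 0.32
not (not p ∨ r): Łukasiewicz ¬ gives 1 − 0.32 = 0.68
not p: Łukasiewicz ¬ gives 1 − 0.68 = 0.32
(not (not p ∨ r) → not p): min(1, 1 − 0.68 + 0.32) = 0.64
(s → (not (not p ∨ r) → not p)): min(1, 1 − 0.02 + 0.64) = 1
(not s ∧ (s → (not (not p ∨ r) → not p))) = min(0.98, 1) = 0.98
not (not s ∧ (s → (not (not p ∨ r) → not p))): Łukasiewicz ¬ gives 1 − 0.98 = 0.02
not not (not s ∧ (s → (not (not p ∨ r) → not p))): Łukasiewicz ¬ gives 1 − 0.02 = 0.98
not not not (not s ∧ (s → (not (not p ∨ r) → not p))): Łukasiewicz ¬ gives 1 − 0.98 = 0.02
not not not not (not s ∧ (s → (not (not p ∨ r) → not p))): Łukasiewicz ¬ gives 1 − 0.02 = 0.98
(not not (p ∨ not s) ∧ not not not not (not s ∧ (s → (not (not p ∨ r) → not p)))) = min(0.98, 0.98) = 0.98
not (not not (p ∨ not s) ∧ not not not not (not s ∧ (s → (not (not p ∨ r) → not p)))): Łukasiewicz ¬ gives 1 − 0.98 = 0.02
not not (not not (p ∨ not s) ∧ not not not not (not s ∧ (s → (not (not p ∨ r) → not p)))): Łukasiewicz ¬ gives 1 − 0.02 = 0.98
not not not (not not (p ∨ not s) ∧ not not not not (not s ∧ (s → (not (not p ∨ r) → not p)))): Łukasiewicz ¬ gives 1 − 0.98 = 0.02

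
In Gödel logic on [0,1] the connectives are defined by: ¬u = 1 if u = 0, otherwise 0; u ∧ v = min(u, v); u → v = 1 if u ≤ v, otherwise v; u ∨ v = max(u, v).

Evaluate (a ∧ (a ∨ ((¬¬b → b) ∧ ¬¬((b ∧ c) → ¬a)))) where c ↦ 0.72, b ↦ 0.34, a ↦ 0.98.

¬b: Gödel ¬ of 0.34 = 0 (operand ≠ 0)
¬¬b: Gödel ¬ of 0 = 1 (operand is 0)
(¬¬b → b): 1 > 0.34, so result = 0.34
(b ∧ c) = min(0.34, 0.72) = 0.34
¬a: Gödel ¬ of 0.98 = 0 (operand ≠ 0)
((b ∧ c) → ¬a): 0.34 > 0, so result = 0
¬((b ∧ c) → ¬a): Gödel ¬ of 0 = 1 (operand is 0)
¬¬((b ∧ c) → ¬a): Gödel ¬ of 1 = 0 (operand ≠ 0)
((¬¬b → b) ∧ ¬¬((b ∧ c) → ¬a)) = min(0.34, 0) = 0
(a ∨ ((¬¬b → b) ∧ ¬¬((b ∧ c) → ¬a))) = max(0.98, 0) = 0.98
(a ∧ (a ∨ ((¬¬b → b) ∧ ¬¬((b ∧ c) → ¬a)))) = min(0.98, 0.98) = 0.98

0.98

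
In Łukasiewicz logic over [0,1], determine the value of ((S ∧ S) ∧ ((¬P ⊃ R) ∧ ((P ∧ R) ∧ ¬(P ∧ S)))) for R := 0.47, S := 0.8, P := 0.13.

0.13

(S ∧ S) = min(0.8, 0.8) = 0.8
¬P: Łukasiewicz ¬ gives 1 − 0.13 = 0.87
(¬P ⊃ R): min(1, 1 − 0.87 + 0.47) = 0.6
(P ∧ R) = min(0.13, 0.47) = 0.13
(P ∧ S) = min(0.13, 0.8) = 0.13
¬(P ∧ S): Łukasiewicz ¬ gives 1 − 0.13 = 0.87
((P ∧ R) ∧ ¬(P ∧ S)) = min(0.13, 0.87) = 0.13
((¬P ⊃ R) ∧ ((P ∧ R) ∧ ¬(P ∧ S))) = min(0.6, 0.13) = 0.13
((S ∧ S) ∧ ((¬P ⊃ R) ∧ ((P ∧ R) ∧ ¬(P ∧ S)))) = min(0.8, 0.13) = 0.13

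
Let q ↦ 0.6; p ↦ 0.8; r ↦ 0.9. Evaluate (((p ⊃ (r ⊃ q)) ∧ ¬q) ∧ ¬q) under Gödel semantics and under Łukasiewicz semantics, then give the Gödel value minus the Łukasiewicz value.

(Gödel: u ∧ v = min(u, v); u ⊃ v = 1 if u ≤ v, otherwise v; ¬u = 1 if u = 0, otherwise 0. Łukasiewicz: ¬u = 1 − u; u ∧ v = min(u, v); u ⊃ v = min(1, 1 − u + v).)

-0.40

Gödel evaluation:
  (r ⊃ q): 0.9 > 0.6, so result = 0.6
  (p ⊃ (r ⊃ q)): 0.8 > 0.6, so result = 0.6
  ¬q: Gödel ¬ of 0.6 = 0 (operand ≠ 0)
  ((p ⊃ (r ⊃ q)) ∧ ¬q) = min(0.6, 0) = 0
  ¬q: Gödel ¬ of 0.6 = 0 (operand ≠ 0)
  (((p ⊃ (r ⊃ q)) ∧ ¬q) ∧ ¬q) = min(0, 0) = 0
  Gödel value = 0
Łukasiewicz evaluation:
  (r ⊃ q): min(1, 1 − 0.9 + 0.6) = 0.7
  (p ⊃ (r ⊃ q)): min(1, 1 − 0.8 + 0.7) = 0.9
  ¬q: Łukasiewicz ¬ gives 1 − 0.6 = 0.4
  ((p ⊃ (r ⊃ q)) ∧ ¬q) = min(0.9, 0.4) = 0.4
  ¬q: Łukasiewicz ¬ gives 1 − 0.6 = 0.4
  (((p ⊃ (r ⊃ q)) ∧ ¬q) ∧ ¬q) = min(0.4, 0.4) = 0.4
  Łukasiewicz value = 0.4
Difference: 0 − 0.4 = -0.40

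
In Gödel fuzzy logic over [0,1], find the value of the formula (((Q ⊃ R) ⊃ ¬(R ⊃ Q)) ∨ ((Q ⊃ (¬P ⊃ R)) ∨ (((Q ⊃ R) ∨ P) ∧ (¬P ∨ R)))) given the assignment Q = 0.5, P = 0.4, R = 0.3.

(Q ⊃ R): 0.5 > 0.3, so result = 0.3
(R ⊃ Q): 0.3 ≤ 0.5, so result = 1
¬(R ⊃ Q): Gödel ¬ of 1 = 0 (operand ≠ 0)
((Q ⊃ R) ⊃ ¬(R ⊃ Q)): 0.3 > 0, so result = 0
¬P: Gödel ¬ of 0.4 = 0 (operand ≠ 0)
(¬P ⊃ R): 0 ≤ 0.3, so result = 1
(Q ⊃ (¬P ⊃ R)): 0.5 ≤ 1, so result = 1
(Q ⊃ R): 0.5 > 0.3, so result = 0.3
((Q ⊃ R) ∨ P) = max(0.3, 0.4) = 0.4
¬P: Gödel ¬ of 0.4 = 0 (operand ≠ 0)
(¬P ∨ R) = max(0, 0.3) = 0.3
(((Q ⊃ R) ∨ P) ∧ (¬P ∨ R)) = min(0.4, 0.3) = 0.3
((Q ⊃ (¬P ⊃ R)) ∨ (((Q ⊃ R) ∨ P) ∧ (¬P ∨ R))) = max(1, 0.3) = 1
(((Q ⊃ R) ⊃ ¬(R ⊃ Q)) ∨ ((Q ⊃ (¬P ⊃ R)) ∨ (((Q ⊃ R) ∨ P) ∧ (¬P ∨ R)))) = max(0, 1) = 1

1.00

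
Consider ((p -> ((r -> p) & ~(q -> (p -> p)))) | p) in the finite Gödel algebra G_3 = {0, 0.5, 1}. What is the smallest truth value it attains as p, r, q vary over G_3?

0.50

The minimum is attained at p = 0.5, r = 0, q = 0:
  (r -> p): 0 ≤ 0.5, so result = 1
  (p -> p): 0.5 ≤ 0.5, so result = 1
  (q -> (p -> p)): 0 ≤ 1, so result = 1
  ~(q -> (p -> p)): Gödel ¬ of 1 = 0 (operand ≠ 0)
  ((r -> p) & ~(q -> (p -> p))) = min(1, 0) = 0
  (p -> ((r -> p) & ~(q -> (p -> p)))): 0.5 > 0, so result = 0
  ((p -> ((r -> p) & ~(q -> (p -> p)))) | p) = max(0, 0.5) = 0.5
Checking all 27 assignments confirms none give a value below 0.50.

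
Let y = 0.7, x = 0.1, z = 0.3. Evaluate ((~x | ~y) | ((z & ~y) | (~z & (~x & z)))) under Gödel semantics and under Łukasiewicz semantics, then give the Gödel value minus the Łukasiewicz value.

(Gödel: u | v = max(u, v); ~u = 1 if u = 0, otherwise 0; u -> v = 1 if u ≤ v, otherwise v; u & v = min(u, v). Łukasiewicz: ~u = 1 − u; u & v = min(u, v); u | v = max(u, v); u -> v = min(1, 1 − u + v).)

Gödel evaluation:
  ~x: Gödel ¬ of 0.1 = 0 (operand ≠ 0)
  ~y: Gödel ¬ of 0.7 = 0 (operand ≠ 0)
  (~x | ~y) = max(0, 0) = 0
  ~y: Gödel ¬ of 0.7 = 0 (operand ≠ 0)
  (z & ~y) = min(0.3, 0) = 0
  ~z: Gödel ¬ of 0.3 = 0 (operand ≠ 0)
  ~x: Gödel ¬ of 0.1 = 0 (operand ≠ 0)
  (~x & z) = min(0, 0.3) = 0
  (~z & (~x & z)) = min(0, 0) = 0
  ((z & ~y) | (~z & (~x & z))) = max(0, 0) = 0
  ((~x | ~y) | ((z & ~y) | (~z & (~x & z)))) = max(0, 0) = 0
  Gödel value = 0
Łukasiewicz evaluation:
  ~x: Łukasiewicz ¬ gives 1 − 0.1 = 0.9
  ~y: Łukasiewicz ¬ gives 1 − 0.7 = 0.3
  (~x | ~y) = max(0.9, 0.3) = 0.9
  ~y: Łukasiewicz ¬ gives 1 − 0.7 = 0.3
  (z & ~y) = min(0.3, 0.3) = 0.3
  ~z: Łukasiewicz ¬ gives 1 − 0.3 = 0.7
  ~x: Łukasiewicz ¬ gives 1 − 0.1 = 0.9
  (~x & z) = min(0.9, 0.3) = 0.3
  (~z & (~x & z)) = min(0.7, 0.3) = 0.3
  ((z & ~y) | (~z & (~x & z))) = max(0.3, 0.3) = 0.3
  ((~x | ~y) | ((z & ~y) | (~z & (~x & z)))) = max(0.9, 0.3) = 0.9
  Łukasiewicz value = 0.9
Difference: 0 − 0.9 = -0.90

-0.90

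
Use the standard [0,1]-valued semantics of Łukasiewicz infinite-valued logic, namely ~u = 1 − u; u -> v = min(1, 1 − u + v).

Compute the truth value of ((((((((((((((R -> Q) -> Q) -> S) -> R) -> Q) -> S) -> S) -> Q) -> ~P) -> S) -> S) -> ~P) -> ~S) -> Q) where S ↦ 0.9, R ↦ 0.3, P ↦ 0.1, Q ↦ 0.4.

1.00

(R -> Q): min(1, 1 − 0.3 + 0.4) = 1
((R -> Q) -> Q): min(1, 1 − 1 + 0.4) = 0.4
(((R -> Q) -> Q) -> S): min(1, 1 − 0.4 + 0.9) = 1
((((R -> Q) -> Q) -> S) -> R): min(1, 1 − 1 + 0.3) = 0.3
(((((R -> Q) -> Q) -> S) -> R) -> Q): min(1, 1 − 0.3 + 0.4) = 1
((((((R -> Q) -> Q) -> S) -> R) -> Q) -> S): min(1, 1 − 1 + 0.9) = 0.9
(((((((R -> Q) -> Q) -> S) -> R) -> Q) -> S) -> S): min(1, 1 − 0.9 + 0.9) = 1
((((((((R -> Q) -> Q) -> S) -> R) -> Q) -> S) -> S) -> Q): min(1, 1 − 1 + 0.4) = 0.4
~P: Łukasiewicz ¬ gives 1 − 0.1 = 0.9
(((((((((R -> Q) -> Q) -> S) -> R) -> Q) -> S) -> S) -> Q) -> ~P): min(1, 1 − 0.4 + 0.9) = 1
((((((((((R -> Q) -> Q) -> S) -> R) -> Q) -> S) -> S) -> Q) -> ~P) -> S): min(1, 1 − 1 + 0.9) = 0.9
(((((((((((R -> Q) -> Q) -> S) -> R) -> Q) -> S) -> S) -> Q) -> ~P) -> S) -> S): min(1, 1 − 0.9 + 0.9) = 1
~P: Łukasiewicz ¬ gives 1 − 0.1 = 0.9
((((((((((((R -> Q) -> Q) -> S) -> R) -> Q) -> S) -> S) -> Q) -> ~P) -> S) -> S) -> ~P): min(1, 1 − 1 + 0.9) = 0.9
~S: Łukasiewicz ¬ gives 1 − 0.9 = 0.1
(((((((((((((R -> Q) -> Q) -> S) -> R) -> Q) -> S) -> S) -> Q) -> ~P) -> S) -> S) -> ~P) -> ~S): min(1, 1 − 0.9 + 0.1) = 0.2
((((((((((((((R -> Q) -> Q) -> S) -> R) -> Q) -> S) -> S) -> Q) -> ~P) -> S) -> S) -> ~P) -> ~S) -> Q): min(1, 1 − 0.2 + 0.4) = 1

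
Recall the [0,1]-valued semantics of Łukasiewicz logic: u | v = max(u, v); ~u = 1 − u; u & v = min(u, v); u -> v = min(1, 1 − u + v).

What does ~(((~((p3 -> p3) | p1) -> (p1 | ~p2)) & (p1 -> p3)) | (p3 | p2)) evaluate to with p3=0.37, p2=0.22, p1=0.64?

0.27

(p3 -> p3): min(1, 1 − 0.37 + 0.37) = 1
((p3 -> p3) | p1) = max(1, 0.64) = 1
~((p3 -> p3) | p1): Łukasiewicz ¬ gives 1 − 1 = 0
~p2: Łukasiewicz ¬ gives 1 − 0.22 = 0.78
(p1 | ~p2) = max(0.64, 0.78) = 0.78
(~((p3 -> p3) | p1) -> (p1 | ~p2)): min(1, 1 − 0 + 0.78) = 1
(p1 -> p3): min(1, 1 − 0.64 + 0.37) = 0.73
((~((p3 -> p3) | p1) -> (p1 | ~p2)) & (p1 -> p3)) = min(1, 0.73) = 0.73
(p3 | p2) = max(0.37, 0.22) = 0.37
(((~((p3 -> p3) | p1) -> (p1 | ~p2)) & (p1 -> p3)) | (p3 | p2)) = max(0.73, 0.37) = 0.73
~(((~((p3 -> p3) | p1) -> (p1 | ~p2)) & (p1 -> p3)) | (p3 | p2)): Łukasiewicz ¬ gives 1 − 0.73 = 0.27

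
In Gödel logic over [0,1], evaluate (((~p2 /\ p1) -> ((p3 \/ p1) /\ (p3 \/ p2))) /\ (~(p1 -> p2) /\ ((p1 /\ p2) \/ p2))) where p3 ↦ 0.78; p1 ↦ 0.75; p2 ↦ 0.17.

~p2: Gödel ¬ of 0.17 = 0 (operand ≠ 0)
(~p2 /\ p1) = min(0, 0.75) = 0
(p3 \/ p1) = max(0.78, 0.75) = 0.78
(p3 \/ p2) = max(0.78, 0.17) = 0.78
((p3 \/ p1) /\ (p3 \/ p2)) = min(0.78, 0.78) = 0.78
((~p2 /\ p1) -> ((p3 \/ p1) /\ (p3 \/ p2))): 0 ≤ 0.78, so result = 1
(p1 -> p2): 0.75 > 0.17, so result = 0.17
~(p1 -> p2): Gödel ¬ of 0.17 = 0 (operand ≠ 0)
(p1 /\ p2) = min(0.75, 0.17) = 0.17
((p1 /\ p2) \/ p2) = max(0.17, 0.17) = 0.17
(~(p1 -> p2) /\ ((p1 /\ p2) \/ p2)) = min(0, 0.17) = 0
(((~p2 /\ p1) -> ((p3 \/ p1) /\ (p3 \/ p2))) /\ (~(p1 -> p2) /\ ((p1 /\ p2) \/ p2))) = min(1, 0) = 0

0.00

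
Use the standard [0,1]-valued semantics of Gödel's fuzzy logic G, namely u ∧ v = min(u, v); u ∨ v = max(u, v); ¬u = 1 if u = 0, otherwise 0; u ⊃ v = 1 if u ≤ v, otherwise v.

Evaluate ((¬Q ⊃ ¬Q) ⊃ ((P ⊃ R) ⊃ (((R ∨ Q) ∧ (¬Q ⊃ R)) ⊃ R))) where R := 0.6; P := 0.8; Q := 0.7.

¬Q: Gödel ¬ of 0.7 = 0 (operand ≠ 0)
¬Q: Gödel ¬ of 0.7 = 0 (operand ≠ 0)
(¬Q ⊃ ¬Q): 0 ≤ 0, so result = 1
(P ⊃ R): 0.8 > 0.6, so result = 0.6
(R ∨ Q) = max(0.6, 0.7) = 0.7
¬Q: Gödel ¬ of 0.7 = 0 (operand ≠ 0)
(¬Q ⊃ R): 0 ≤ 0.6, so result = 1
((R ∨ Q) ∧ (¬Q ⊃ R)) = min(0.7, 1) = 0.7
(((R ∨ Q) ∧ (¬Q ⊃ R)) ⊃ R): 0.7 > 0.6, so result = 0.6
((P ⊃ R) ⊃ (((R ∨ Q) ∧ (¬Q ⊃ R)) ⊃ R)): 0.6 ≤ 0.6, so result = 1
((¬Q ⊃ ¬Q) ⊃ ((P ⊃ R) ⊃ (((R ∨ Q) ∧ (¬Q ⊃ R)) ⊃ R))): 1 ≤ 1, so result = 1

1.00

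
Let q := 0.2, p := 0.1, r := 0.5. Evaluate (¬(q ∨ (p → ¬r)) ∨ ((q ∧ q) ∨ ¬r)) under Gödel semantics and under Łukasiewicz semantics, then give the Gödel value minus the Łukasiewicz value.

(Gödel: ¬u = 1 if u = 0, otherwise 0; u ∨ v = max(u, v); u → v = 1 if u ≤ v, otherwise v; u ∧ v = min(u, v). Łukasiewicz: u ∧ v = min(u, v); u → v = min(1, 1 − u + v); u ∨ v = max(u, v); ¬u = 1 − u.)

Gödel evaluation:
  ¬r: Gödel ¬ of 0.5 = 0 (operand ≠ 0)
  (p → ¬r): 0.1 > 0, so result = 0
  (q ∨ (p → ¬r)) = max(0.2, 0) = 0.2
  ¬(q ∨ (p → ¬r)): Gödel ¬ of 0.2 = 0 (operand ≠ 0)
  (q ∧ q) = min(0.2, 0.2) = 0.2
  ¬r: Gödel ¬ of 0.5 = 0 (operand ≠ 0)
  ((q ∧ q) ∨ ¬r) = max(0.2, 0) = 0.2
  (¬(q ∨ (p → ¬r)) ∨ ((q ∧ q) ∨ ¬r)) = max(0, 0.2) = 0.2
  Gödel value = 0.2
Łukasiewicz evaluation:
  ¬r: Łukasiewicz ¬ gives 1 − 0.5 = 0.5
  (p → ¬r): min(1, 1 − 0.1 + 0.5) = 1
  (q ∨ (p → ¬r)) = max(0.2, 1) = 1
  ¬(q ∨ (p → ¬r)): Łukasiewicz ¬ gives 1 − 1 = 0
  (q ∧ q) = min(0.2, 0.2) = 0.2
  ¬r: Łukasiewicz ¬ gives 1 − 0.5 = 0.5
  ((q ∧ q) ∨ ¬r) = max(0.2, 0.5) = 0.5
  (¬(q ∨ (p → ¬r)) ∨ ((q ∧ q) ∨ ¬r)) = max(0, 0.5) = 0.5
  Łukasiewicz value = 0.5
Difference: 0.2 − 0.5 = -0.30

-0.30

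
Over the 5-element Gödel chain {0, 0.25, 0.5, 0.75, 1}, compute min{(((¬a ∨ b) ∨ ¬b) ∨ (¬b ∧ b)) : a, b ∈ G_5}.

The minimum is attained at a = 0.25, b = 0.25:
  ¬a: Gödel ¬ of 0.25 = 0 (operand ≠ 0)
  (¬a ∨ b) = max(0, 0.25) = 0.25
  ¬b: Gödel ¬ of 0.25 = 0 (operand ≠ 0)
  ((¬a ∨ b) ∨ ¬b) = max(0.25, 0) = 0.25
  ¬b: Gödel ¬ of 0.25 = 0 (operand ≠ 0)
  (¬b ∧ b) = min(0, 0.25) = 0
  (((¬a ∨ b) ∨ ¬b) ∨ (¬b ∧ b)) = max(0.25, 0) = 0.25
Checking all 25 assignments confirms none give a value below 0.25.

0.25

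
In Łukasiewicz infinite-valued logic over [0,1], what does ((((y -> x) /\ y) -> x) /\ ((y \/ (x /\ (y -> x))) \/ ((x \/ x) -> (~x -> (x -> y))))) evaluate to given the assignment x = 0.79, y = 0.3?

1.00

(y -> x): min(1, 1 − 0.3 + 0.79) = 1
((y -> x) /\ y) = min(1, 0.3) = 0.3
(((y -> x) /\ y) -> x): min(1, 1 − 0.3 + 0.79) = 1
(y -> x): min(1, 1 − 0.3 + 0.79) = 1
(x /\ (y -> x)) = min(0.79, 1) = 0.79
(y \/ (x /\ (y -> x))) = max(0.3, 0.79) = 0.79
(x \/ x) = max(0.79, 0.79) = 0.79
~x: Łukasiewicz ¬ gives 1 − 0.79 = 0.21
(x -> y): min(1, 1 − 0.79 + 0.3) = 0.51
(~x -> (x -> y)): min(1, 1 − 0.21 + 0.51) = 1
((x \/ x) -> (~x -> (x -> y))): min(1, 1 − 0.79 + 1) = 1
((y \/ (x /\ (y -> x))) \/ ((x \/ x) -> (~x -> (x -> y)))) = max(0.79, 1) = 1
((((y -> x) /\ y) -> x) /\ ((y \/ (x /\ (y -> x))) \/ ((x \/ x) -> (~x -> (x -> y))))) = min(1, 1) = 1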